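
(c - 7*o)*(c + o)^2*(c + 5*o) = c^4 - 38*c^2*o^2 - 72*c*o^3 - 35*o^4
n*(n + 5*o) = n^2 + 5*n*o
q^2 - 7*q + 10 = (q - 5)*(q - 2)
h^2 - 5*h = h*(h - 5)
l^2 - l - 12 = (l - 4)*(l + 3)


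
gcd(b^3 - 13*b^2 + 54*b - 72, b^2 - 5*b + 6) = b - 3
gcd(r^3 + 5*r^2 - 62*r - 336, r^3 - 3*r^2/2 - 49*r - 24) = r^2 - 2*r - 48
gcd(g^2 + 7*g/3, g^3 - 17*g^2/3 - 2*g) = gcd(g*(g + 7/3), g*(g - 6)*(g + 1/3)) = g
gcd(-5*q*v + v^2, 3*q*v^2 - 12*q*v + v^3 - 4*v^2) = v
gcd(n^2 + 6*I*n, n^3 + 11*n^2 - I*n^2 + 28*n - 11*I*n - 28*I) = 1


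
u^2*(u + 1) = u^3 + u^2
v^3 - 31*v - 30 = (v - 6)*(v + 1)*(v + 5)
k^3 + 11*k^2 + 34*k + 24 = (k + 1)*(k + 4)*(k + 6)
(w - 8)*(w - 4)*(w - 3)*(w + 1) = w^4 - 14*w^3 + 53*w^2 - 28*w - 96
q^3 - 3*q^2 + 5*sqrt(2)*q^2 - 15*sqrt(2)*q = q*(q - 3)*(q + 5*sqrt(2))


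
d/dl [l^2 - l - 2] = 2*l - 1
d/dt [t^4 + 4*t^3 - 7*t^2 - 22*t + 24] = 4*t^3 + 12*t^2 - 14*t - 22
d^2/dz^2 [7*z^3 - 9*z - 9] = 42*z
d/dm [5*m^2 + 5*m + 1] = 10*m + 5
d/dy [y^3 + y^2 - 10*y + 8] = 3*y^2 + 2*y - 10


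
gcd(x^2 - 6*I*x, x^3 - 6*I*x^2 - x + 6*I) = x - 6*I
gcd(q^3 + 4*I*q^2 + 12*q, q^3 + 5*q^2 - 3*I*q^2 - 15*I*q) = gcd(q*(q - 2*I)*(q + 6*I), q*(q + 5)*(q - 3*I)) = q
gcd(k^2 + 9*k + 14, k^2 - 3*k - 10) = k + 2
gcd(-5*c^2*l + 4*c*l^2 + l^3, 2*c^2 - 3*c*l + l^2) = c - l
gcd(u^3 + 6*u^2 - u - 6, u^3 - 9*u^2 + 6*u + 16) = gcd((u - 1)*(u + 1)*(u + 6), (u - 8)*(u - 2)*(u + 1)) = u + 1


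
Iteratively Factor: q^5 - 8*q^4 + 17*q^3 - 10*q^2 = (q)*(q^4 - 8*q^3 + 17*q^2 - 10*q) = q^2*(q^3 - 8*q^2 + 17*q - 10) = q^2*(q - 1)*(q^2 - 7*q + 10) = q^2*(q - 5)*(q - 1)*(q - 2)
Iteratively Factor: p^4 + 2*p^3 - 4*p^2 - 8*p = (p - 2)*(p^3 + 4*p^2 + 4*p) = p*(p - 2)*(p^2 + 4*p + 4) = p*(p - 2)*(p + 2)*(p + 2)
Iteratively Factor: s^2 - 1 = (s - 1)*(s + 1)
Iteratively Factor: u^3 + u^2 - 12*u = (u - 3)*(u^2 + 4*u) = (u - 3)*(u + 4)*(u)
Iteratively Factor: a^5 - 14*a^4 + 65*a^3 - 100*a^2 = (a)*(a^4 - 14*a^3 + 65*a^2 - 100*a) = a*(a - 5)*(a^3 - 9*a^2 + 20*a) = a*(a - 5)^2*(a^2 - 4*a) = a^2*(a - 5)^2*(a - 4)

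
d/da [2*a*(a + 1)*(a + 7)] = 6*a^2 + 32*a + 14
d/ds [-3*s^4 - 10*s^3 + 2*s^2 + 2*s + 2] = -12*s^3 - 30*s^2 + 4*s + 2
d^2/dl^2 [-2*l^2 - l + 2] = -4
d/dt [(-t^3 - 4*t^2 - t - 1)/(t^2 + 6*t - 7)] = (-t^4 - 12*t^3 - 2*t^2 + 58*t + 13)/(t^4 + 12*t^3 + 22*t^2 - 84*t + 49)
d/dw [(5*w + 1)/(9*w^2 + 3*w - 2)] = (-45*w^2 - 18*w - 13)/(81*w^4 + 54*w^3 - 27*w^2 - 12*w + 4)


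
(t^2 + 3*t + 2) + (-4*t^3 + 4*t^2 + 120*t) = -4*t^3 + 5*t^2 + 123*t + 2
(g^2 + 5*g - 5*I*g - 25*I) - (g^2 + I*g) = 5*g - 6*I*g - 25*I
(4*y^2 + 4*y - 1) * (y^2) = 4*y^4 + 4*y^3 - y^2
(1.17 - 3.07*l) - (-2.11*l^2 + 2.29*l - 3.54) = 2.11*l^2 - 5.36*l + 4.71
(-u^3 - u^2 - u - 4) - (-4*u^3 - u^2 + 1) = 3*u^3 - u - 5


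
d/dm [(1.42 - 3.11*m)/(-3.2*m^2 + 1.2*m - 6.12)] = (-9.952*m^2 + 9.088*m + 17.3292)/(10.24*m^4 - 7.68*m^3 + 40.608*m^2 - 14.688*m + 37.4544)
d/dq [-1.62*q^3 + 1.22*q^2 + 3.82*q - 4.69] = -4.86*q^2 + 2.44*q + 3.82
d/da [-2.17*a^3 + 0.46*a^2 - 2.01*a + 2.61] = -6.51*a^2 + 0.92*a - 2.01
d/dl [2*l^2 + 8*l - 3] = 4*l + 8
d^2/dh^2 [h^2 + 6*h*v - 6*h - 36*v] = 2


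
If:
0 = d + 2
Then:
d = -2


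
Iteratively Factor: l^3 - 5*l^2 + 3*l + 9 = (l - 3)*(l^2 - 2*l - 3) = (l - 3)^2*(l + 1)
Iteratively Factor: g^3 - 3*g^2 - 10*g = (g)*(g^2 - 3*g - 10) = g*(g - 5)*(g + 2)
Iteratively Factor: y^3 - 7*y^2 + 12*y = (y)*(y^2 - 7*y + 12) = y*(y - 3)*(y - 4)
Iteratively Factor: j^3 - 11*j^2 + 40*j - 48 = (j - 4)*(j^2 - 7*j + 12) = (j - 4)^2*(j - 3)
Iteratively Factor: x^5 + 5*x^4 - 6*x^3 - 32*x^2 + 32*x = (x - 1)*(x^4 + 6*x^3 - 32*x) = (x - 1)*(x + 4)*(x^3 + 2*x^2 - 8*x) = (x - 2)*(x - 1)*(x + 4)*(x^2 + 4*x) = (x - 2)*(x - 1)*(x + 4)^2*(x)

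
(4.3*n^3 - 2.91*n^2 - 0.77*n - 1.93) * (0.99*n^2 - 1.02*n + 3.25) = 4.257*n^5 - 7.2669*n^4 + 16.1809*n^3 - 10.5828*n^2 - 0.5339*n - 6.2725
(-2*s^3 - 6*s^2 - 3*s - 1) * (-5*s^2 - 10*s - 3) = 10*s^5 + 50*s^4 + 81*s^3 + 53*s^2 + 19*s + 3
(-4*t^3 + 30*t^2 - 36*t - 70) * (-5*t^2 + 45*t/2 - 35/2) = 20*t^5 - 240*t^4 + 925*t^3 - 985*t^2 - 945*t + 1225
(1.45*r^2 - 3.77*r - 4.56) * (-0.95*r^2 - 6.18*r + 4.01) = -1.3775*r^4 - 5.3795*r^3 + 33.4451*r^2 + 13.0631*r - 18.2856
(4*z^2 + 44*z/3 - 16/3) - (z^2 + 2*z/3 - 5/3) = 3*z^2 + 14*z - 11/3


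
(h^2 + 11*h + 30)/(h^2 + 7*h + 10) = (h + 6)/(h + 2)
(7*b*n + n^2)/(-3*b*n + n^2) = (-7*b - n)/(3*b - n)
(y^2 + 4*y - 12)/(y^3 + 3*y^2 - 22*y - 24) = (y - 2)/(y^2 - 3*y - 4)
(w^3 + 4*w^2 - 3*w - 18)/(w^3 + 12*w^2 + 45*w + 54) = (w - 2)/(w + 6)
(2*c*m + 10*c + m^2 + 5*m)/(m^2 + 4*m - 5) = (2*c + m)/(m - 1)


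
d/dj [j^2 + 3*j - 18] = 2*j + 3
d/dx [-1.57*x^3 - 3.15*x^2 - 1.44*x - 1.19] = -4.71*x^2 - 6.3*x - 1.44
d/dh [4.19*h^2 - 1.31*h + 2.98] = 8.38*h - 1.31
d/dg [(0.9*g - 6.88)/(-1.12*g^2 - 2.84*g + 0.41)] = (1.008*g^2 - 15.4112*g - 19.1702)/(1.2544*g^4 + 6.3616*g^3 + 7.1472*g^2 - 2.3288*g + 0.1681)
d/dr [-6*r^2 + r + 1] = 1 - 12*r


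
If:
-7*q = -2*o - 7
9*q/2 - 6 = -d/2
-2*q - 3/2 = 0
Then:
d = 75/4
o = -49/8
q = -3/4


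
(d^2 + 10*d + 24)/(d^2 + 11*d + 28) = (d + 6)/(d + 7)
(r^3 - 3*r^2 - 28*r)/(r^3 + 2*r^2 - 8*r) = (r - 7)/(r - 2)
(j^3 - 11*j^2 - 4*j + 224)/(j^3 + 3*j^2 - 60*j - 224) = (j - 7)/(j + 7)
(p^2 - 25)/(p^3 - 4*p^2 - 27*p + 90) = (p - 5)/(p^2 - 9*p + 18)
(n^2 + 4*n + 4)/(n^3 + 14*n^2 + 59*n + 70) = (n + 2)/(n^2 + 12*n + 35)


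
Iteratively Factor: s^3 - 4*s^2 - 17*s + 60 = (s - 5)*(s^2 + s - 12) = (s - 5)*(s + 4)*(s - 3)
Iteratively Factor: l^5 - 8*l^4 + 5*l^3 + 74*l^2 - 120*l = (l)*(l^4 - 8*l^3 + 5*l^2 + 74*l - 120) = l*(l - 5)*(l^3 - 3*l^2 - 10*l + 24) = l*(l - 5)*(l + 3)*(l^2 - 6*l + 8) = l*(l - 5)*(l - 2)*(l + 3)*(l - 4)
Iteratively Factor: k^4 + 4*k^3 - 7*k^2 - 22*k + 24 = (k - 1)*(k^3 + 5*k^2 - 2*k - 24) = (k - 1)*(k + 4)*(k^2 + k - 6) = (k - 1)*(k + 3)*(k + 4)*(k - 2)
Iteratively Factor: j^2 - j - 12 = (j - 4)*(j + 3)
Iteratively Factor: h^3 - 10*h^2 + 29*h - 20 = (h - 4)*(h^2 - 6*h + 5) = (h - 5)*(h - 4)*(h - 1)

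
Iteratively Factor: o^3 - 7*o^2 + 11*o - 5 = (o - 1)*(o^2 - 6*o + 5) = (o - 5)*(o - 1)*(o - 1)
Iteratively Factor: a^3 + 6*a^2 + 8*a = (a + 4)*(a^2 + 2*a) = (a + 2)*(a + 4)*(a)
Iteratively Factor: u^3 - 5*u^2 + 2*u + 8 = (u + 1)*(u^2 - 6*u + 8) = (u - 4)*(u + 1)*(u - 2)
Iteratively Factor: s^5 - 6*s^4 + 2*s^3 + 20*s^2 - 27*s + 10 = (s + 2)*(s^4 - 8*s^3 + 18*s^2 - 16*s + 5) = (s - 5)*(s + 2)*(s^3 - 3*s^2 + 3*s - 1) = (s - 5)*(s - 1)*(s + 2)*(s^2 - 2*s + 1) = (s - 5)*(s - 1)^2*(s + 2)*(s - 1)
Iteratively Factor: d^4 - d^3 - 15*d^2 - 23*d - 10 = (d - 5)*(d^3 + 4*d^2 + 5*d + 2) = (d - 5)*(d + 1)*(d^2 + 3*d + 2) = (d - 5)*(d + 1)^2*(d + 2)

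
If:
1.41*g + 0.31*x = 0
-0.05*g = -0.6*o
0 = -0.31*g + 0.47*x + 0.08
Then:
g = 0.03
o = 0.00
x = -0.15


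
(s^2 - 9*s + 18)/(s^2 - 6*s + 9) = (s - 6)/(s - 3)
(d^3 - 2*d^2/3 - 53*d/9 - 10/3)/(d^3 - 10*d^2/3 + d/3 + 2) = (d + 5/3)/(d - 1)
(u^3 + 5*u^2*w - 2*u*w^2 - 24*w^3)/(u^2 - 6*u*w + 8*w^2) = (u^2 + 7*u*w + 12*w^2)/(u - 4*w)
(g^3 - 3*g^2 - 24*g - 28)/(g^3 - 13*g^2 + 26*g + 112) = (g + 2)/(g - 8)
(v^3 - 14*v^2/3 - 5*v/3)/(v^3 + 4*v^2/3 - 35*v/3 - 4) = v*(v - 5)/(v^2 + v - 12)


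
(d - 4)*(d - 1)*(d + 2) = d^3 - 3*d^2 - 6*d + 8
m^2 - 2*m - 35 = (m - 7)*(m + 5)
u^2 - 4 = (u - 2)*(u + 2)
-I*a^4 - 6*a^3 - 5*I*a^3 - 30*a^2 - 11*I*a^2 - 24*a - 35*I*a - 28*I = (a + 1)*(a + 4)*(a - 7*I)*(-I*a + 1)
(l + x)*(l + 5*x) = l^2 + 6*l*x + 5*x^2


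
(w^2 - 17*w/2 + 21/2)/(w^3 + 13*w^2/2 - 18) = (w - 7)/(w^2 + 8*w + 12)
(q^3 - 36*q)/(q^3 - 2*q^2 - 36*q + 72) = q/(q - 2)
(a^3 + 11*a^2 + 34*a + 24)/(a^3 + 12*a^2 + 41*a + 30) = (a + 4)/(a + 5)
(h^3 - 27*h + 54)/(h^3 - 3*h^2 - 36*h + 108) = (h - 3)/(h - 6)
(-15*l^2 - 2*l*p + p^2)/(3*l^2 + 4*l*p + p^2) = (-5*l + p)/(l + p)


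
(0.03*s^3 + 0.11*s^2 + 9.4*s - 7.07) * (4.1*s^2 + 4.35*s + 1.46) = 0.123*s^5 + 0.5815*s^4 + 39.0623*s^3 + 12.0636*s^2 - 17.0305*s - 10.3222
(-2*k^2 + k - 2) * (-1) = 2*k^2 - k + 2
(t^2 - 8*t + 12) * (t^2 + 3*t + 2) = t^4 - 5*t^3 - 10*t^2 + 20*t + 24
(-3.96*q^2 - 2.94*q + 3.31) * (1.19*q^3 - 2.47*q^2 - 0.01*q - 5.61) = -4.7124*q^5 + 6.2826*q^4 + 11.2403*q^3 + 14.0693*q^2 + 16.4603*q - 18.5691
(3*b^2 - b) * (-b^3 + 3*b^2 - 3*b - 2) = -3*b^5 + 10*b^4 - 12*b^3 - 3*b^2 + 2*b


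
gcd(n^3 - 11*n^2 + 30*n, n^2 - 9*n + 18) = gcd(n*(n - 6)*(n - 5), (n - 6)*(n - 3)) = n - 6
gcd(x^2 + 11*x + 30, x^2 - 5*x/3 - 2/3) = 1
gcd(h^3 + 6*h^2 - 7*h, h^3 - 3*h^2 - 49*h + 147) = h + 7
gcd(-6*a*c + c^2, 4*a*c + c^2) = c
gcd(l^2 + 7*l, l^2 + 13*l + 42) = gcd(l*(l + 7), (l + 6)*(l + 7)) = l + 7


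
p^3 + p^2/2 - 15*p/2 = p*(p - 5/2)*(p + 3)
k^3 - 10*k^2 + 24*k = k*(k - 6)*(k - 4)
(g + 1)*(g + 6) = g^2 + 7*g + 6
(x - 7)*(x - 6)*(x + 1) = x^3 - 12*x^2 + 29*x + 42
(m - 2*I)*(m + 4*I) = m^2 + 2*I*m + 8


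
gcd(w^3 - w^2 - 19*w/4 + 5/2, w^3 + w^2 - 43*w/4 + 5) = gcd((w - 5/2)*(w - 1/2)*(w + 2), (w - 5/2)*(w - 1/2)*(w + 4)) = w^2 - 3*w + 5/4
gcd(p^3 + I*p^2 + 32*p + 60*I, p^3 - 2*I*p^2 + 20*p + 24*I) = p^2 - 4*I*p + 12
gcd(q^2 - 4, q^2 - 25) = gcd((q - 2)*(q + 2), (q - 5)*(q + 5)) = 1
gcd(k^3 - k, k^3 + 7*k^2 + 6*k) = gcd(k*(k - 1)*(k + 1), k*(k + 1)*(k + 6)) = k^2 + k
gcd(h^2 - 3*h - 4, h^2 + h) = h + 1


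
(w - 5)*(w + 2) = w^2 - 3*w - 10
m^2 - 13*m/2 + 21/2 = (m - 7/2)*(m - 3)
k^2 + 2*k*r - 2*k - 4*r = (k - 2)*(k + 2*r)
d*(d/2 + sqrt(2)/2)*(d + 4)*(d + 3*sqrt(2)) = d^4/2 + 2*d^3 + 2*sqrt(2)*d^3 + 3*d^2 + 8*sqrt(2)*d^2 + 12*d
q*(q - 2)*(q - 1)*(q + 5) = q^4 + 2*q^3 - 13*q^2 + 10*q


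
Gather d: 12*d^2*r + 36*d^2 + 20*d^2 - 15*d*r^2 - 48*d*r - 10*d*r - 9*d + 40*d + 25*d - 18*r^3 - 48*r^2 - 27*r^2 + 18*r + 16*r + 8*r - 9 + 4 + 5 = d^2*(12*r + 56) + d*(-15*r^2 - 58*r + 56) - 18*r^3 - 75*r^2 + 42*r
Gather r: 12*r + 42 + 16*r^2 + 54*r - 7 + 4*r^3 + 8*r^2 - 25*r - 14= 4*r^3 + 24*r^2 + 41*r + 21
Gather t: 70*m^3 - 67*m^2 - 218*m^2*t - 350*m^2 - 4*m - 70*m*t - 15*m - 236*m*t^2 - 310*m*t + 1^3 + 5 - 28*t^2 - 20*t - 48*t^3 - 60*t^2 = 70*m^3 - 417*m^2 - 19*m - 48*t^3 + t^2*(-236*m - 88) + t*(-218*m^2 - 380*m - 20) + 6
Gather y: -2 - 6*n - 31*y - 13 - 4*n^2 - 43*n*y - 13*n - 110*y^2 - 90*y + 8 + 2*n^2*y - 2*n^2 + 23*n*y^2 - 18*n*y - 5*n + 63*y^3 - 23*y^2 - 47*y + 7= -6*n^2 - 24*n + 63*y^3 + y^2*(23*n - 133) + y*(2*n^2 - 61*n - 168)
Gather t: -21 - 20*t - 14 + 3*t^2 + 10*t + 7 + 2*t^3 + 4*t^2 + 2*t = 2*t^3 + 7*t^2 - 8*t - 28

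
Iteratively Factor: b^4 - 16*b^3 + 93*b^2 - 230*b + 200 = (b - 5)*(b^3 - 11*b^2 + 38*b - 40) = (b - 5)*(b - 4)*(b^2 - 7*b + 10) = (b - 5)*(b - 4)*(b - 2)*(b - 5)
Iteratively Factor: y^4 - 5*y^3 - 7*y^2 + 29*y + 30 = (y - 5)*(y^3 - 7*y - 6) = (y - 5)*(y + 2)*(y^2 - 2*y - 3) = (y - 5)*(y + 1)*(y + 2)*(y - 3)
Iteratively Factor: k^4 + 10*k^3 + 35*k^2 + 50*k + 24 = (k + 2)*(k^3 + 8*k^2 + 19*k + 12) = (k + 2)*(k + 4)*(k^2 + 4*k + 3) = (k + 2)*(k + 3)*(k + 4)*(k + 1)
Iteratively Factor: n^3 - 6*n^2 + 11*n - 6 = (n - 2)*(n^2 - 4*n + 3) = (n - 3)*(n - 2)*(n - 1)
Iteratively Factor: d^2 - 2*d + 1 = (d - 1)*(d - 1)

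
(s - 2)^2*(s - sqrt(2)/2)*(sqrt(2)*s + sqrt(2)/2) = sqrt(2)*s^4 - 7*sqrt(2)*s^3/2 - s^3 + 2*sqrt(2)*s^2 + 7*s^2/2 - 2*s + 2*sqrt(2)*s - 2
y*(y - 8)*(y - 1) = y^3 - 9*y^2 + 8*y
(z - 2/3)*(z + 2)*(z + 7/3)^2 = z^4 + 6*z^3 + 31*z^2/3 + 28*z/27 - 196/27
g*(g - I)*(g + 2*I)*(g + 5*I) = g^4 + 6*I*g^3 - 3*g^2 + 10*I*g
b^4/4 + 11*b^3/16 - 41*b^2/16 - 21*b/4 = b*(b/4 + 1)*(b - 3)*(b + 7/4)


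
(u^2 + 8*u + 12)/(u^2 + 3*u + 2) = (u + 6)/(u + 1)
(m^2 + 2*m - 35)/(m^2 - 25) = (m + 7)/(m + 5)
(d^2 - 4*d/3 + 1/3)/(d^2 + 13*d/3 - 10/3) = (3*d^2 - 4*d + 1)/(3*d^2 + 13*d - 10)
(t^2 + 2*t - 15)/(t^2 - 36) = (t^2 + 2*t - 15)/(t^2 - 36)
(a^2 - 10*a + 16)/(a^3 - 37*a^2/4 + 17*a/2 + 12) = 4/(4*a + 3)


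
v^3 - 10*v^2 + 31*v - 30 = (v - 5)*(v - 3)*(v - 2)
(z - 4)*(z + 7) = z^2 + 3*z - 28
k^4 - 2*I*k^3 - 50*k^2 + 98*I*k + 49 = (k - 7)*(k + 7)*(k - I)^2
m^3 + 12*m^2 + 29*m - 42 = (m - 1)*(m + 6)*(m + 7)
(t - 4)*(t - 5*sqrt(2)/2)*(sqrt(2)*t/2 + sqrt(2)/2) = sqrt(2)*t^3/2 - 5*t^2/2 - 3*sqrt(2)*t^2/2 - 2*sqrt(2)*t + 15*t/2 + 10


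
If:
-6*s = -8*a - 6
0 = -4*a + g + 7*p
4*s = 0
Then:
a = -3/4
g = -7*p - 3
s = 0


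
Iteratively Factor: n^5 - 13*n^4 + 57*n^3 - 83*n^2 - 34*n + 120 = (n - 5)*(n^4 - 8*n^3 + 17*n^2 + 2*n - 24) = (n - 5)*(n - 4)*(n^3 - 4*n^2 + n + 6) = (n - 5)*(n - 4)*(n - 2)*(n^2 - 2*n - 3) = (n - 5)*(n - 4)*(n - 2)*(n + 1)*(n - 3)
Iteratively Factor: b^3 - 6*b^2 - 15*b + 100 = (b - 5)*(b^2 - b - 20) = (b - 5)*(b + 4)*(b - 5)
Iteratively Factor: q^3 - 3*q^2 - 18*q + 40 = (q + 4)*(q^2 - 7*q + 10) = (q - 2)*(q + 4)*(q - 5)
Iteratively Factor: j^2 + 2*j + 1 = (j + 1)*(j + 1)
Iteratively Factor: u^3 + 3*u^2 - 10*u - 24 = (u + 4)*(u^2 - u - 6) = (u + 2)*(u + 4)*(u - 3)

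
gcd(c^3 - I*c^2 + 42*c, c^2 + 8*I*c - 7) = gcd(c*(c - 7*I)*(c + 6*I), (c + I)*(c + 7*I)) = 1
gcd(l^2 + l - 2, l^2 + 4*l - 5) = l - 1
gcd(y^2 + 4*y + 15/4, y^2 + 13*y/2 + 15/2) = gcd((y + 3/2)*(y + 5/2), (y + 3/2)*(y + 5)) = y + 3/2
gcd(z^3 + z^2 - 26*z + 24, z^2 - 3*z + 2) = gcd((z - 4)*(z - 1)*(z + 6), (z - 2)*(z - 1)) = z - 1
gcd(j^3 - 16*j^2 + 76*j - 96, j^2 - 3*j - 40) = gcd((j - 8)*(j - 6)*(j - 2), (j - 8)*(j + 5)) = j - 8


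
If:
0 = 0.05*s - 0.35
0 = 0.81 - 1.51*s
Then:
No Solution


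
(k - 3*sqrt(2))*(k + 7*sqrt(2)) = k^2 + 4*sqrt(2)*k - 42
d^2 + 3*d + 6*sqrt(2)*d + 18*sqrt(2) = (d + 3)*(d + 6*sqrt(2))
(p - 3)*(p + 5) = p^2 + 2*p - 15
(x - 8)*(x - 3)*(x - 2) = x^3 - 13*x^2 + 46*x - 48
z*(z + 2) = z^2 + 2*z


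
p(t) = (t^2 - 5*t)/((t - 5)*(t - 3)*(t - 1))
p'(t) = (2*t - 5)/((t - 5)*(t - 3)*(t - 1)) - (t^2 - 5*t)/((t - 5)*(t - 3)*(t - 1)^2) - (t^2 - 5*t)/((t - 5)*(t - 3)^2*(t - 1)) - (t^2 - 5*t)/((t - 5)^2*(t - 3)*(t - 1))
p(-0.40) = -0.08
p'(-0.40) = 0.13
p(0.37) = 0.22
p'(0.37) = 1.04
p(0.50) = 0.40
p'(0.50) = 1.76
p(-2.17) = -0.13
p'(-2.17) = -0.01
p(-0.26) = -0.06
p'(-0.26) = 0.17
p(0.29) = 0.15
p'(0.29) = 0.79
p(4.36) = 0.95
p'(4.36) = -0.77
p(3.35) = 4.07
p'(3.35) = -12.15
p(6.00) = 0.40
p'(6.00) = -0.15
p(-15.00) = -0.05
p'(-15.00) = 0.00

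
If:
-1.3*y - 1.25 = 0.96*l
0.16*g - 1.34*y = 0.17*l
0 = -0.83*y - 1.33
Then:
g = -12.50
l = 0.87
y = -1.60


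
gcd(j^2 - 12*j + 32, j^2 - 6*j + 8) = j - 4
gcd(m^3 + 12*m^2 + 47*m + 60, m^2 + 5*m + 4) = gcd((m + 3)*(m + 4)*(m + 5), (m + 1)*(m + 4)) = m + 4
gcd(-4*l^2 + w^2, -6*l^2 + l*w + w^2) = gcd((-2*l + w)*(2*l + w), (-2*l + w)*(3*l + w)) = -2*l + w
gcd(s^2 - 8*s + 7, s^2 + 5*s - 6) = s - 1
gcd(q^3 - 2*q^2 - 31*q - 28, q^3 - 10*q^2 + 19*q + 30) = q + 1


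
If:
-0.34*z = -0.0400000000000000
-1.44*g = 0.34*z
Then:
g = -0.03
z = 0.12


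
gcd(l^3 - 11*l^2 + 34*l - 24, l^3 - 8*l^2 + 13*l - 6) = l^2 - 7*l + 6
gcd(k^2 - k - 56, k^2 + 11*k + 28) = k + 7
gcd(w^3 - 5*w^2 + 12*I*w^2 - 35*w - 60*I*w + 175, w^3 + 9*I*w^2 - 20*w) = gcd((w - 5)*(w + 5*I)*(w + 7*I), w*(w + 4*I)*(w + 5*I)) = w + 5*I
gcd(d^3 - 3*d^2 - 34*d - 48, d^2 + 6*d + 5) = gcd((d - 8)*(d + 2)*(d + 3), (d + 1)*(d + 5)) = 1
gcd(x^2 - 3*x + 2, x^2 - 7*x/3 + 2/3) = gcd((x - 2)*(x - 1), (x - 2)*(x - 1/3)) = x - 2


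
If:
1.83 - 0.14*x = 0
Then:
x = 13.07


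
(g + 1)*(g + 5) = g^2 + 6*g + 5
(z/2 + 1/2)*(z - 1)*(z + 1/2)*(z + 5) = z^4/2 + 11*z^3/4 + 3*z^2/4 - 11*z/4 - 5/4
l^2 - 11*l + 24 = (l - 8)*(l - 3)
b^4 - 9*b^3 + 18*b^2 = b^2*(b - 6)*(b - 3)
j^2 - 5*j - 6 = (j - 6)*(j + 1)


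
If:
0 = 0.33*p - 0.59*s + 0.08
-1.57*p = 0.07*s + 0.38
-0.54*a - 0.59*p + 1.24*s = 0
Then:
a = 0.26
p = -0.24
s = 0.00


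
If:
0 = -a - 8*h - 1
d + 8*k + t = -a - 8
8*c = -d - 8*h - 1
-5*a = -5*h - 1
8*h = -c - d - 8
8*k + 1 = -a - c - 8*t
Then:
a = 1/15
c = 1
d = -119/15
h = -2/15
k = 1/56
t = -29/105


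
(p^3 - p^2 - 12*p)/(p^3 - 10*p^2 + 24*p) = (p + 3)/(p - 6)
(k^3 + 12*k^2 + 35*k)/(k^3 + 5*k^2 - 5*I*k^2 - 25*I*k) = (k + 7)/(k - 5*I)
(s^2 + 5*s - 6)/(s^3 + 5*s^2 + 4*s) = (s^2 + 5*s - 6)/(s*(s^2 + 5*s + 4))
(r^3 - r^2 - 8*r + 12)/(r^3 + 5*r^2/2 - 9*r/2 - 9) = 2*(r - 2)/(2*r + 3)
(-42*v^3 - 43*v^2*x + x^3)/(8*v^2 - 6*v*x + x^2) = (-42*v^3 - 43*v^2*x + x^3)/(8*v^2 - 6*v*x + x^2)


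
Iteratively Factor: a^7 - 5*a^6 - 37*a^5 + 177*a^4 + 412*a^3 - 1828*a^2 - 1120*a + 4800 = (a - 5)*(a^6 - 37*a^4 - 8*a^3 + 372*a^2 + 32*a - 960) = (a - 5)^2*(a^5 + 5*a^4 - 12*a^3 - 68*a^2 + 32*a + 192) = (a - 5)^2*(a + 4)*(a^4 + a^3 - 16*a^2 - 4*a + 48) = (a - 5)^2*(a + 2)*(a + 4)*(a^3 - a^2 - 14*a + 24) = (a - 5)^2*(a - 3)*(a + 2)*(a + 4)*(a^2 + 2*a - 8) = (a - 5)^2*(a - 3)*(a - 2)*(a + 2)*(a + 4)*(a + 4)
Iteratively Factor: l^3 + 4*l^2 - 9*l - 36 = (l + 3)*(l^2 + l - 12) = (l - 3)*(l + 3)*(l + 4)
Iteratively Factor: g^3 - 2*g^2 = (g - 2)*(g^2) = g*(g - 2)*(g)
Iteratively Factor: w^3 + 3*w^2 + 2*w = (w + 1)*(w^2 + 2*w) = (w + 1)*(w + 2)*(w)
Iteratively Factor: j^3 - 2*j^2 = (j)*(j^2 - 2*j) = j^2*(j - 2)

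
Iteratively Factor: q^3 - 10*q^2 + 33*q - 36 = (q - 3)*(q^2 - 7*q + 12) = (q - 4)*(q - 3)*(q - 3)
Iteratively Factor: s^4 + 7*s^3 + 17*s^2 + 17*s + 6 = (s + 2)*(s^3 + 5*s^2 + 7*s + 3) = (s + 1)*(s + 2)*(s^2 + 4*s + 3) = (s + 1)*(s + 2)*(s + 3)*(s + 1)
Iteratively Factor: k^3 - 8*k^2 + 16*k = (k)*(k^2 - 8*k + 16) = k*(k - 4)*(k - 4)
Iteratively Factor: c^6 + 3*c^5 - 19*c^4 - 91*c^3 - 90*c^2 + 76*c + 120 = (c + 2)*(c^5 + c^4 - 21*c^3 - 49*c^2 + 8*c + 60) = (c - 1)*(c + 2)*(c^4 + 2*c^3 - 19*c^2 - 68*c - 60) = (c - 1)*(c + 2)^2*(c^3 - 19*c - 30) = (c - 5)*(c - 1)*(c + 2)^2*(c^2 + 5*c + 6) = (c - 5)*(c - 1)*(c + 2)^3*(c + 3)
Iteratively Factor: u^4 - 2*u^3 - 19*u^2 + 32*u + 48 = (u - 4)*(u^3 + 2*u^2 - 11*u - 12) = (u - 4)*(u + 4)*(u^2 - 2*u - 3) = (u - 4)*(u - 3)*(u + 4)*(u + 1)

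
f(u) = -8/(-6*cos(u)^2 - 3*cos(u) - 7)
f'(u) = -8*(-12*sin(u)*cos(u) - 3*sin(u))/(-6*cos(u)^2 - 3*cos(u) - 7)^2 = 24*(4*cos(u) + 1)*sin(u)/(6*cos(u)^2 + 3*cos(u) + 7)^2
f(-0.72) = 0.63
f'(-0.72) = -0.40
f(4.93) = 1.01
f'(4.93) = -0.69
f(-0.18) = 0.51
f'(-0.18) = -0.09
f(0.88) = 0.71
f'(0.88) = 0.51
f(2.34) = 1.02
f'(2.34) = -0.50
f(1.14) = 0.86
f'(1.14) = 0.67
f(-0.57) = 0.58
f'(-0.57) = -0.30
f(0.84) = 0.69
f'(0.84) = 0.48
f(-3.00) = 0.81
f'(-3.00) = 0.10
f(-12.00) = 0.58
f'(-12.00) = 0.30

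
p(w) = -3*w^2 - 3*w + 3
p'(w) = -6*w - 3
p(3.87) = -53.54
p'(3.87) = -26.22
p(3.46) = -43.29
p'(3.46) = -23.76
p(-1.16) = 2.44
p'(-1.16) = 3.96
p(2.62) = -25.45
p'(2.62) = -18.72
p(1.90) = -13.53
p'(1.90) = -14.40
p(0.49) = 0.81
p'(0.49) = -5.94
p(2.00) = -15.00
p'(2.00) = -15.00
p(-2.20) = -4.92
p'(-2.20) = 10.20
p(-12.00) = -393.00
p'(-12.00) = 69.00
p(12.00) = -465.00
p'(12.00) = -75.00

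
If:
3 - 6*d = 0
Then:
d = 1/2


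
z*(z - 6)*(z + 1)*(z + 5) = z^4 - 31*z^2 - 30*z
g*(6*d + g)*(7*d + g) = 42*d^2*g + 13*d*g^2 + g^3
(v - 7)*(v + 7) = v^2 - 49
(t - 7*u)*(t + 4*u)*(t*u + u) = t^3*u - 3*t^2*u^2 + t^2*u - 28*t*u^3 - 3*t*u^2 - 28*u^3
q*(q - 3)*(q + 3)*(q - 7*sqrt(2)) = q^4 - 7*sqrt(2)*q^3 - 9*q^2 + 63*sqrt(2)*q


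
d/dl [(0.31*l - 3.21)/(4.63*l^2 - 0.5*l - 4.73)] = (-1.4353*l^2 + 29.7246*l - 3.0713)/(21.4369*l^4 - 4.63*l^3 - 43.5498*l^2 + 4.73*l + 22.3729)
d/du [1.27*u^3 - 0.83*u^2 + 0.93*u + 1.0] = 3.81*u^2 - 1.66*u + 0.93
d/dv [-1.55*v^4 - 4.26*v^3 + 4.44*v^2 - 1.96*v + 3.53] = -6.2*v^3 - 12.78*v^2 + 8.88*v - 1.96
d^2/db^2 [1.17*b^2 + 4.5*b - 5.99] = 2.34000000000000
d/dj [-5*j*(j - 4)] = 20 - 10*j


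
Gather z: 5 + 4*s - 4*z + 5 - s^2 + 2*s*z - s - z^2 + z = -s^2 + 3*s - z^2 + z*(2*s - 3) + 10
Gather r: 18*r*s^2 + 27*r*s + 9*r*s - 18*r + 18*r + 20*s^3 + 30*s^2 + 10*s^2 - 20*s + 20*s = r*(18*s^2 + 36*s) + 20*s^3 + 40*s^2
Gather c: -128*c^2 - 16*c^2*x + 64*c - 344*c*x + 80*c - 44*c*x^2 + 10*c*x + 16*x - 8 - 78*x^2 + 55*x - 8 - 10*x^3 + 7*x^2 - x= c^2*(-16*x - 128) + c*(-44*x^2 - 334*x + 144) - 10*x^3 - 71*x^2 + 70*x - 16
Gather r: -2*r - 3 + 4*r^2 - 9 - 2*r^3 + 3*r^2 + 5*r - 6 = -2*r^3 + 7*r^2 + 3*r - 18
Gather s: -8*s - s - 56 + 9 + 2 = -9*s - 45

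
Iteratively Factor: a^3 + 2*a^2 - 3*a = (a)*(a^2 + 2*a - 3) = a*(a + 3)*(a - 1)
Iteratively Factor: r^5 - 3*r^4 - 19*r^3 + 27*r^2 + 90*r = (r)*(r^4 - 3*r^3 - 19*r^2 + 27*r + 90) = r*(r + 3)*(r^3 - 6*r^2 - r + 30) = r*(r + 2)*(r + 3)*(r^2 - 8*r + 15) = r*(r - 5)*(r + 2)*(r + 3)*(r - 3)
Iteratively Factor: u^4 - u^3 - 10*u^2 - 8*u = (u + 2)*(u^3 - 3*u^2 - 4*u) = (u - 4)*(u + 2)*(u^2 + u) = (u - 4)*(u + 1)*(u + 2)*(u)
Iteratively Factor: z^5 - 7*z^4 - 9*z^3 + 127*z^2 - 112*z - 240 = (z + 4)*(z^4 - 11*z^3 + 35*z^2 - 13*z - 60) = (z - 4)*(z + 4)*(z^3 - 7*z^2 + 7*z + 15) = (z - 4)*(z - 3)*(z + 4)*(z^2 - 4*z - 5) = (z - 5)*(z - 4)*(z - 3)*(z + 4)*(z + 1)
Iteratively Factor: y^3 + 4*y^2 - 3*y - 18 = (y - 2)*(y^2 + 6*y + 9) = (y - 2)*(y + 3)*(y + 3)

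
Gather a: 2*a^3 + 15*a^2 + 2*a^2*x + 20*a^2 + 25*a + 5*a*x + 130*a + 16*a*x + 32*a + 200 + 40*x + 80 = 2*a^3 + a^2*(2*x + 35) + a*(21*x + 187) + 40*x + 280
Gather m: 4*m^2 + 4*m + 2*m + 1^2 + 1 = 4*m^2 + 6*m + 2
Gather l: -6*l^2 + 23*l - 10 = -6*l^2 + 23*l - 10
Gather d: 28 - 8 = 20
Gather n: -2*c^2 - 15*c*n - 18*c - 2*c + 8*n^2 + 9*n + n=-2*c^2 - 20*c + 8*n^2 + n*(10 - 15*c)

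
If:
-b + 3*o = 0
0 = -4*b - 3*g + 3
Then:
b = 3*o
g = 1 - 4*o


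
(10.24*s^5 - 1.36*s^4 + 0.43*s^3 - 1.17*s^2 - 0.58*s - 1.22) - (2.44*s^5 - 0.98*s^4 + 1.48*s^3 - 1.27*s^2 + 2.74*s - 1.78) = 7.8*s^5 - 0.38*s^4 - 1.05*s^3 + 0.1*s^2 - 3.32*s + 0.56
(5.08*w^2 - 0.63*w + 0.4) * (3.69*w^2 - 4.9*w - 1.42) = 18.7452*w^4 - 27.2167*w^3 - 2.6506*w^2 - 1.0654*w - 0.568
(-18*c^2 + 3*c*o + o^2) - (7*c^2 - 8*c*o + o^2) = -25*c^2 + 11*c*o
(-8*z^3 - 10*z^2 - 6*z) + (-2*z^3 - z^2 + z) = -10*z^3 - 11*z^2 - 5*z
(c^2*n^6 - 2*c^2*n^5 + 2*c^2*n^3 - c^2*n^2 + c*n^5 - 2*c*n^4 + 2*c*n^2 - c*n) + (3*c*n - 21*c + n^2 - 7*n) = c^2*n^6 - 2*c^2*n^5 + 2*c^2*n^3 - c^2*n^2 + c*n^5 - 2*c*n^4 + 2*c*n^2 + 2*c*n - 21*c + n^2 - 7*n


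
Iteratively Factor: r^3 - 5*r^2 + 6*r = (r - 2)*(r^2 - 3*r) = r*(r - 2)*(r - 3)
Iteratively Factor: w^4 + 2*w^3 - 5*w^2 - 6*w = (w - 2)*(w^3 + 4*w^2 + 3*w) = (w - 2)*(w + 3)*(w^2 + w) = (w - 2)*(w + 1)*(w + 3)*(w)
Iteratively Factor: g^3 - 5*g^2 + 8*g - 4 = (g - 1)*(g^2 - 4*g + 4) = (g - 2)*(g - 1)*(g - 2)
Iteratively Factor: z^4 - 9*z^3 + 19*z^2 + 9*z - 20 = (z - 1)*(z^3 - 8*z^2 + 11*z + 20) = (z - 1)*(z + 1)*(z^2 - 9*z + 20) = (z - 4)*(z - 1)*(z + 1)*(z - 5)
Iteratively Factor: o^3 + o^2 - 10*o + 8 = (o + 4)*(o^2 - 3*o + 2) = (o - 2)*(o + 4)*(o - 1)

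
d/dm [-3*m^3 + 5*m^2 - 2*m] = -9*m^2 + 10*m - 2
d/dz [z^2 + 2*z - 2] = 2*z + 2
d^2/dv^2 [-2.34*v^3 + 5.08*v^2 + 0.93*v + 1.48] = 10.16 - 14.04*v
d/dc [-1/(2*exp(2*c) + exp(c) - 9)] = (4*exp(c) + 1)*exp(c)/(2*exp(2*c) + exp(c) - 9)^2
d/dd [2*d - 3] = 2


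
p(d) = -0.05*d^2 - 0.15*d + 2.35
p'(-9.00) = 0.75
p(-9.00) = -0.35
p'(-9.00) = 0.75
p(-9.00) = -0.35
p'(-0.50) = -0.10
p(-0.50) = 2.41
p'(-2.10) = 0.06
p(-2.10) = 2.44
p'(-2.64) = 0.11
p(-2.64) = 2.40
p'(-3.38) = 0.19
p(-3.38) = 2.29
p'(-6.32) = 0.48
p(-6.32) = 1.30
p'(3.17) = -0.47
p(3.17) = 1.37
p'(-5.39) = 0.39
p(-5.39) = 1.71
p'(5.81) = -0.73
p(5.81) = -0.21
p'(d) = -0.1*d - 0.15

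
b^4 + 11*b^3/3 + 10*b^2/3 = b^2*(b + 5/3)*(b + 2)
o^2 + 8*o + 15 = (o + 3)*(o + 5)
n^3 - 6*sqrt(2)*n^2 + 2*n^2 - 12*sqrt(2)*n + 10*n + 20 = (n + 2)*(n - 5*sqrt(2))*(n - sqrt(2))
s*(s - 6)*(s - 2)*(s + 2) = s^4 - 6*s^3 - 4*s^2 + 24*s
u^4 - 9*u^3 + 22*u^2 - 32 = (u - 4)^2*(u - 2)*(u + 1)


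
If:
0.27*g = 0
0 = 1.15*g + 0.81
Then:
No Solution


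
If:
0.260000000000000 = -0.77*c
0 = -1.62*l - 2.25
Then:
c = -0.34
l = -1.39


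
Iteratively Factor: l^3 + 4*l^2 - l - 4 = (l - 1)*(l^2 + 5*l + 4) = (l - 1)*(l + 4)*(l + 1)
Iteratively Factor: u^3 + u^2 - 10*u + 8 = (u + 4)*(u^2 - 3*u + 2) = (u - 2)*(u + 4)*(u - 1)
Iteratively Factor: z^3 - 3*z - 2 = (z - 2)*(z^2 + 2*z + 1) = (z - 2)*(z + 1)*(z + 1)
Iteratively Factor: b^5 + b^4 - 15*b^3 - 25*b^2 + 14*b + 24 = (b - 4)*(b^4 + 5*b^3 + 5*b^2 - 5*b - 6) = (b - 4)*(b + 1)*(b^3 + 4*b^2 + b - 6) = (b - 4)*(b + 1)*(b + 2)*(b^2 + 2*b - 3) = (b - 4)*(b - 1)*(b + 1)*(b + 2)*(b + 3)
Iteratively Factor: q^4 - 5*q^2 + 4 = (q - 2)*(q^3 + 2*q^2 - q - 2) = (q - 2)*(q + 2)*(q^2 - 1) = (q - 2)*(q - 1)*(q + 2)*(q + 1)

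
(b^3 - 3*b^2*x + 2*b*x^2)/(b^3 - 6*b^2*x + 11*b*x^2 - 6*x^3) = b/(b - 3*x)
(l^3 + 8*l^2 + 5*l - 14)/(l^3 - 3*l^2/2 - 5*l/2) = 2*(-l^3 - 8*l^2 - 5*l + 14)/(l*(-2*l^2 + 3*l + 5))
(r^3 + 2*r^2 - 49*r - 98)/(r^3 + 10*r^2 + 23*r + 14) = (r - 7)/(r + 1)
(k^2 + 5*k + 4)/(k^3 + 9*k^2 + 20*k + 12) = (k + 4)/(k^2 + 8*k + 12)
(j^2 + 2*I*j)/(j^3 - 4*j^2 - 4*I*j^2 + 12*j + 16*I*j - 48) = j/(j^2 + j*(-4 - 6*I) + 24*I)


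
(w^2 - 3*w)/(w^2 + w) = (w - 3)/(w + 1)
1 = 1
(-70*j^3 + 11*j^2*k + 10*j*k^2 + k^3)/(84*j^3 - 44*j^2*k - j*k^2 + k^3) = (-5*j - k)/(6*j - k)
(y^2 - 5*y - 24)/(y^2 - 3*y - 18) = (y - 8)/(y - 6)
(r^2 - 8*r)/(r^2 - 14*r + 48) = r/(r - 6)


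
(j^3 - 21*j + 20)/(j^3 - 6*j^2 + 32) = (j^2 + 4*j - 5)/(j^2 - 2*j - 8)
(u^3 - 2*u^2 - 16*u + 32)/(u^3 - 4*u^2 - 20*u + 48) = (u - 4)/(u - 6)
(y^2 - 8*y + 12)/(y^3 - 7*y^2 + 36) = (y - 2)/(y^2 - y - 6)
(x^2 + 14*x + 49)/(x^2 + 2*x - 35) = (x + 7)/(x - 5)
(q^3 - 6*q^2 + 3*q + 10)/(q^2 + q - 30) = (q^2 - q - 2)/(q + 6)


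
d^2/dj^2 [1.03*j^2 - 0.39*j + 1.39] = 2.06000000000000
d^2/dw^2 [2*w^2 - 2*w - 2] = 4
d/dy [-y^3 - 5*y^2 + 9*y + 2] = -3*y^2 - 10*y + 9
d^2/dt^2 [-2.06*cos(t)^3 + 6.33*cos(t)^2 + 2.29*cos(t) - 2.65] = -0.744999999999999*cos(t) - 12.66*cos(2*t) + 4.635*cos(3*t)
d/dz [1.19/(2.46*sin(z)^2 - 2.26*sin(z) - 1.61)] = (2.6894 - 5.8548*sin(z))*cos(z)/(-2.46*sin(z)^2 + 2.26*sin(z) + 1.61)^2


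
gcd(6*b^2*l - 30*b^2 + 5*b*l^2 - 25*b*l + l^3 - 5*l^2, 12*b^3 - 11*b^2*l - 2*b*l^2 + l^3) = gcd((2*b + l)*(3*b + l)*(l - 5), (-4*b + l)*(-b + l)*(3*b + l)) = 3*b + l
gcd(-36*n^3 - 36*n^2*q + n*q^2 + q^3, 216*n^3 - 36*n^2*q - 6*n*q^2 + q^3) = -36*n^2 + q^2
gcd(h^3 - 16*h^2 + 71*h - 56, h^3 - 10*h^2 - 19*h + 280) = h^2 - 15*h + 56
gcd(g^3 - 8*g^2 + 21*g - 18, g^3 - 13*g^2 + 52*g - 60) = g - 2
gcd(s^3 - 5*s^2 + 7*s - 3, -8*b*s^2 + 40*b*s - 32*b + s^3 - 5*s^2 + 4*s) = s - 1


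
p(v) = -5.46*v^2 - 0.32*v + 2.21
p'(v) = -10.92*v - 0.32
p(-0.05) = 2.21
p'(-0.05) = 0.23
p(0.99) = -3.46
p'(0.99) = -11.13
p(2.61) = -35.82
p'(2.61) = -28.82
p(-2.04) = -19.86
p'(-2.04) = 21.96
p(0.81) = -1.63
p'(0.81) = -9.17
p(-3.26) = -54.77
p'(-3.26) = 35.28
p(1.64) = -13.00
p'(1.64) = -18.23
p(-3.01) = -46.29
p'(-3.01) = 32.55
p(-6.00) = -192.43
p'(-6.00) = 65.20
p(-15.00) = -1221.49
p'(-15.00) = 163.48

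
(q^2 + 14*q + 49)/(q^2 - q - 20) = (q^2 + 14*q + 49)/(q^2 - q - 20)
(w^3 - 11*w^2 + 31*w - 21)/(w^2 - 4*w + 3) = w - 7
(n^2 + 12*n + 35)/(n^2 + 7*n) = (n + 5)/n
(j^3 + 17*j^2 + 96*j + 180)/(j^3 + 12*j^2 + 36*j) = (j + 5)/j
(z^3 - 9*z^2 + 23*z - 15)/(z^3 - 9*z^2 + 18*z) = (z^2 - 6*z + 5)/(z*(z - 6))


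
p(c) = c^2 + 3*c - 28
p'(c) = 2*c + 3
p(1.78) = -19.49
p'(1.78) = 6.56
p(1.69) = -20.07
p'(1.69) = 6.38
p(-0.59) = -29.42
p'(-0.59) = 1.82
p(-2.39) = -29.46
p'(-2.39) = -1.78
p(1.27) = -22.58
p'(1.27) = 5.54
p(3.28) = -7.40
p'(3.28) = 9.56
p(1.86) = -18.96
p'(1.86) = 6.72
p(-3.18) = -27.43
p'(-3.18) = -3.36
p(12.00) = 152.00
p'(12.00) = 27.00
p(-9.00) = 26.00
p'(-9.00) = -15.00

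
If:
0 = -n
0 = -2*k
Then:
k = 0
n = 0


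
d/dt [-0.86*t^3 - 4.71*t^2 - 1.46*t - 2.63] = -2.58*t^2 - 9.42*t - 1.46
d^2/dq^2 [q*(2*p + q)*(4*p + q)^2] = 64*p^2 + 60*p*q + 12*q^2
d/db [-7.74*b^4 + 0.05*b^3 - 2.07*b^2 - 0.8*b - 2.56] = -30.96*b^3 + 0.15*b^2 - 4.14*b - 0.8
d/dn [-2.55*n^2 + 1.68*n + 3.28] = 1.68 - 5.1*n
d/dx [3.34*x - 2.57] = 3.34000000000000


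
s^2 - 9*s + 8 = (s - 8)*(s - 1)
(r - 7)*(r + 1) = r^2 - 6*r - 7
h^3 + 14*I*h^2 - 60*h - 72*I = (h + 2*I)*(h + 6*I)^2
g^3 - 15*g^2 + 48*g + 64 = (g - 8)^2*(g + 1)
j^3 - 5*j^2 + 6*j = j*(j - 3)*(j - 2)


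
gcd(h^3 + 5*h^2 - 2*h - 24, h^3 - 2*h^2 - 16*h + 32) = h^2 + 2*h - 8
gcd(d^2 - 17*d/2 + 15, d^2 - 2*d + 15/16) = 1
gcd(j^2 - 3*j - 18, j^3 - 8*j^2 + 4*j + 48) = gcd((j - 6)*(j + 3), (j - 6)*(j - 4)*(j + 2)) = j - 6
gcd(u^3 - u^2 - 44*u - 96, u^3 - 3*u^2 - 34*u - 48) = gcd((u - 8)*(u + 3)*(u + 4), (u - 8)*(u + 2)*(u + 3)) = u^2 - 5*u - 24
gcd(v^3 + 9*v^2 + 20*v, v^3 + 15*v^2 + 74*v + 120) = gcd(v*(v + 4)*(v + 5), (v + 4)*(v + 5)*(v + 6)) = v^2 + 9*v + 20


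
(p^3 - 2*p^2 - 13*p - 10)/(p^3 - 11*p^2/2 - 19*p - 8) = 2*(p^2 - 4*p - 5)/(2*p^2 - 15*p - 8)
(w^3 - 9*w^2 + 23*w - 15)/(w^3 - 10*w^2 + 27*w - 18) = (w - 5)/(w - 6)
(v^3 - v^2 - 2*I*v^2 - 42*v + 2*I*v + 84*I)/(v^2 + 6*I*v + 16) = (v^2 - v - 42)/(v + 8*I)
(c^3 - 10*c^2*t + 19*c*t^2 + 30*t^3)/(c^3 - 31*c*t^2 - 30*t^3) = (c - 5*t)/(c + 5*t)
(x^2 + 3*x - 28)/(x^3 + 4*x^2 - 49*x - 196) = (x - 4)/(x^2 - 3*x - 28)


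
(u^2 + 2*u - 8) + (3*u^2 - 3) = 4*u^2 + 2*u - 11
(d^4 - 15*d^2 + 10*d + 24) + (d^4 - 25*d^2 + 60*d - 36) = 2*d^4 - 40*d^2 + 70*d - 12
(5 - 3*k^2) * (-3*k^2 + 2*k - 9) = 9*k^4 - 6*k^3 + 12*k^2 + 10*k - 45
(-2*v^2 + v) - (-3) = -2*v^2 + v + 3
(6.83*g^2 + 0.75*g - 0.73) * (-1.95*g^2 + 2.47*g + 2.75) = -13.3185*g^4 + 15.4076*g^3 + 22.0585*g^2 + 0.2594*g - 2.0075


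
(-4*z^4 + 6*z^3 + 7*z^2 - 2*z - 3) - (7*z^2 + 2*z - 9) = -4*z^4 + 6*z^3 - 4*z + 6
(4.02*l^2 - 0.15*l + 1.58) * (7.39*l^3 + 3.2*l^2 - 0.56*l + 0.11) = 29.7078*l^5 + 11.7555*l^4 + 8.945*l^3 + 5.5822*l^2 - 0.9013*l + 0.1738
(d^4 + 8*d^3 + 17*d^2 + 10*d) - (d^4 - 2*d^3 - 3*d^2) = 10*d^3 + 20*d^2 + 10*d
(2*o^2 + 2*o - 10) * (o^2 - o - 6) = 2*o^4 - 24*o^2 - 2*o + 60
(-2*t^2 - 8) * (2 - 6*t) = 12*t^3 - 4*t^2 + 48*t - 16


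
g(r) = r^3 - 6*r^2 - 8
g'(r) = 3*r^2 - 12*r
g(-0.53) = -9.83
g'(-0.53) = 7.20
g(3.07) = -35.61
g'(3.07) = -8.57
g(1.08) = -13.74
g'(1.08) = -9.46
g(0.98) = -12.82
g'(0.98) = -8.88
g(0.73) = -10.81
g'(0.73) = -7.16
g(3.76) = -39.67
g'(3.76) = -2.71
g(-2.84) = -79.30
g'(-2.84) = 58.28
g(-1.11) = -16.76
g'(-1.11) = 17.02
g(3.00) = -35.00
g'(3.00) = -9.00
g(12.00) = 856.00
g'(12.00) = 288.00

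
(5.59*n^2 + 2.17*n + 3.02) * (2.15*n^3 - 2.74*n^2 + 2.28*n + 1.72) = 12.0185*n^5 - 10.6511*n^4 + 13.2924*n^3 + 6.2876*n^2 + 10.618*n + 5.1944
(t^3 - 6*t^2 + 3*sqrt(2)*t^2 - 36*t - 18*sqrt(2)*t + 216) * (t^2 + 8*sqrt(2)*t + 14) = t^5 - 6*t^4 + 11*sqrt(2)*t^4 - 66*sqrt(2)*t^3 + 26*t^3 - 246*sqrt(2)*t^2 - 156*t^2 - 504*t + 1476*sqrt(2)*t + 3024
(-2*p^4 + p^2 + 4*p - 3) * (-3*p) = 6*p^5 - 3*p^3 - 12*p^2 + 9*p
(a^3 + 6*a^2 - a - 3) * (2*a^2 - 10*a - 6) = 2*a^5 + 2*a^4 - 68*a^3 - 32*a^2 + 36*a + 18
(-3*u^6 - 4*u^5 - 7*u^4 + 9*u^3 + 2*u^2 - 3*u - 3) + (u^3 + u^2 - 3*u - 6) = -3*u^6 - 4*u^5 - 7*u^4 + 10*u^3 + 3*u^2 - 6*u - 9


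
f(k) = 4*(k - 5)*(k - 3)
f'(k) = 8*k - 32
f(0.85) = 35.69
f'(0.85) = -25.20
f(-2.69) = 175.02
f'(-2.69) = -53.52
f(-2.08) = 143.87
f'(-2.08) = -48.64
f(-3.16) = 201.06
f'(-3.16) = -57.28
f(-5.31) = 342.70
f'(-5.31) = -74.48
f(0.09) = 57.15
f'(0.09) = -31.28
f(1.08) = 30.11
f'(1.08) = -23.36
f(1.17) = 28.04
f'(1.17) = -22.64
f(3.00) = 0.00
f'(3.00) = -8.00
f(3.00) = 0.00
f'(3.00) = -8.00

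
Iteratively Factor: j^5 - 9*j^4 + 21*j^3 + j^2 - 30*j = (j)*(j^4 - 9*j^3 + 21*j^2 + j - 30) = j*(j - 5)*(j^3 - 4*j^2 + j + 6) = j*(j - 5)*(j - 2)*(j^2 - 2*j - 3) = j*(j - 5)*(j - 3)*(j - 2)*(j + 1)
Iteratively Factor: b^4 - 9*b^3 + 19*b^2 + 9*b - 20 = (b - 1)*(b^3 - 8*b^2 + 11*b + 20) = (b - 5)*(b - 1)*(b^2 - 3*b - 4) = (b - 5)*(b - 1)*(b + 1)*(b - 4)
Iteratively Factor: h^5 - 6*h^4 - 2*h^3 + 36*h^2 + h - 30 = (h - 1)*(h^4 - 5*h^3 - 7*h^2 + 29*h + 30) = (h - 3)*(h - 1)*(h^3 - 2*h^2 - 13*h - 10) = (h - 5)*(h - 3)*(h - 1)*(h^2 + 3*h + 2) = (h - 5)*(h - 3)*(h - 1)*(h + 1)*(h + 2)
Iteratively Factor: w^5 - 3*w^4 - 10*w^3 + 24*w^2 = (w)*(w^4 - 3*w^3 - 10*w^2 + 24*w) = w*(w - 2)*(w^3 - w^2 - 12*w) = w*(w - 2)*(w + 3)*(w^2 - 4*w) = w*(w - 4)*(w - 2)*(w + 3)*(w)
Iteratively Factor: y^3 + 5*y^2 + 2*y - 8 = (y + 2)*(y^2 + 3*y - 4) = (y - 1)*(y + 2)*(y + 4)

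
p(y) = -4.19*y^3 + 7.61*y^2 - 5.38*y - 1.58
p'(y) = -12.57*y^2 + 15.22*y - 5.38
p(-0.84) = 10.79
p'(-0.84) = -27.03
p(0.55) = -2.93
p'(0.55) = -0.81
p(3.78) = -139.48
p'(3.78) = -127.45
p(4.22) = -203.65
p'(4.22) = -165.00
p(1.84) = -11.82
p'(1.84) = -19.93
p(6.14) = -717.60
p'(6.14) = -385.81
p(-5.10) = 779.60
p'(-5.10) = -409.95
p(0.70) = -3.05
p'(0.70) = -0.89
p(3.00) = -62.36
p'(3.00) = -72.85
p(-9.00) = 3717.76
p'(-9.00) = -1160.53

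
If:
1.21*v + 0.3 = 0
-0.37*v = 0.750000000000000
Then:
No Solution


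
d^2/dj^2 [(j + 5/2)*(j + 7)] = 2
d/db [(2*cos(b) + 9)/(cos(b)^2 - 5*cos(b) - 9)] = (18*cos(b) + cos(2*b) - 26)*sin(b)/(sin(b)^2 + 5*cos(b) + 8)^2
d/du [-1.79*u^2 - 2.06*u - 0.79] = -3.58*u - 2.06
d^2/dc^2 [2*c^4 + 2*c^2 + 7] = 24*c^2 + 4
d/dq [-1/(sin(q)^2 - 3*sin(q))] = (2*sin(q) - 3)*cos(q)/((sin(q) - 3)^2*sin(q)^2)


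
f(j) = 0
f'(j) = 0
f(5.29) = 0.00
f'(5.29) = 0.00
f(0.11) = 0.00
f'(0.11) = 0.00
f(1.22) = 0.00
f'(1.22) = 0.00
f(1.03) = 0.00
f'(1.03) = 0.00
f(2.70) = 0.00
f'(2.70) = 0.00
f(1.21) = 0.00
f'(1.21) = 0.00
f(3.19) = 0.00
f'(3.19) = 0.00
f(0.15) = 0.00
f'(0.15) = 0.00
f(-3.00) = 0.00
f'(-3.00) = 0.00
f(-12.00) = 0.00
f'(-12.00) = 0.00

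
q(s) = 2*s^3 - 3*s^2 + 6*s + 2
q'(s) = 6*s^2 - 6*s + 6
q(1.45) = 10.49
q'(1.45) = 9.92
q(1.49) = 10.90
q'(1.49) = 10.38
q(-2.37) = -55.69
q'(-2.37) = 53.92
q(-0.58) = -2.88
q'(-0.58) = 11.50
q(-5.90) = -548.59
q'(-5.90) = 250.26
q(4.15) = 118.18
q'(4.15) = 84.44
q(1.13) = 7.84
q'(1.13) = 6.88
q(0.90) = 6.43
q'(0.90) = 5.46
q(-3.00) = -97.00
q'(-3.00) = 78.00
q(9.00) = 1271.00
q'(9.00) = 438.00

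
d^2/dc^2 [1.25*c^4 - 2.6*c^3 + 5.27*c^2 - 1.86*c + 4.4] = 15.0*c^2 - 15.6*c + 10.54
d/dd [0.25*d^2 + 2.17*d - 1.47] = 0.5*d + 2.17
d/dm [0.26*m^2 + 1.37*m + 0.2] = 0.52*m + 1.37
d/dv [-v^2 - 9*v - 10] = -2*v - 9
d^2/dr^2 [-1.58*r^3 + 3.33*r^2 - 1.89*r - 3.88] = 6.66 - 9.48*r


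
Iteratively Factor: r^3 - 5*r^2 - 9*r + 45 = (r + 3)*(r^2 - 8*r + 15) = (r - 3)*(r + 3)*(r - 5)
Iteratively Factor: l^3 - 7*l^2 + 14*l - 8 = (l - 1)*(l^2 - 6*l + 8) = (l - 4)*(l - 1)*(l - 2)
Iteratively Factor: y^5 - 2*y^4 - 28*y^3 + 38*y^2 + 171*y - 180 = (y - 5)*(y^4 + 3*y^3 - 13*y^2 - 27*y + 36) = (y - 5)*(y - 1)*(y^3 + 4*y^2 - 9*y - 36) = (y - 5)*(y - 1)*(y + 4)*(y^2 - 9) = (y - 5)*(y - 1)*(y + 3)*(y + 4)*(y - 3)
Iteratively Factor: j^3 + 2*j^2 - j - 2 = (j - 1)*(j^2 + 3*j + 2) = (j - 1)*(j + 1)*(j + 2)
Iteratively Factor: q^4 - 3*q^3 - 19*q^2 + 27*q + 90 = (q + 2)*(q^3 - 5*q^2 - 9*q + 45) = (q + 2)*(q + 3)*(q^2 - 8*q + 15) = (q - 5)*(q + 2)*(q + 3)*(q - 3)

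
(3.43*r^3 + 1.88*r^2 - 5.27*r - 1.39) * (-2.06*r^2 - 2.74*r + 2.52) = -7.0658*r^5 - 13.271*r^4 + 14.3486*r^3 + 22.0408*r^2 - 9.4718*r - 3.5028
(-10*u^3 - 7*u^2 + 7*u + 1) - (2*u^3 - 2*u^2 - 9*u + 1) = -12*u^3 - 5*u^2 + 16*u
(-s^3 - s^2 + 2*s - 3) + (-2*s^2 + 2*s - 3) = -s^3 - 3*s^2 + 4*s - 6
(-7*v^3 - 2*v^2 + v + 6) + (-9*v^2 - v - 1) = -7*v^3 - 11*v^2 + 5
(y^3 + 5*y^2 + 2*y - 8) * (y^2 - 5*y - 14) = y^5 - 37*y^3 - 88*y^2 + 12*y + 112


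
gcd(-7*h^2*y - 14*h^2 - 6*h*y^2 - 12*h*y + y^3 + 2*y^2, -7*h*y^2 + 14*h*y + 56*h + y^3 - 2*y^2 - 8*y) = -7*h*y - 14*h + y^2 + 2*y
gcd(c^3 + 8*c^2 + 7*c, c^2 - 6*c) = c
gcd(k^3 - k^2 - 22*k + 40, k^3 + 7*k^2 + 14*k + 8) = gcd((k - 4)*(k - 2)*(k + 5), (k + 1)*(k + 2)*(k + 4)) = 1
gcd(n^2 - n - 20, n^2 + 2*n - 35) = n - 5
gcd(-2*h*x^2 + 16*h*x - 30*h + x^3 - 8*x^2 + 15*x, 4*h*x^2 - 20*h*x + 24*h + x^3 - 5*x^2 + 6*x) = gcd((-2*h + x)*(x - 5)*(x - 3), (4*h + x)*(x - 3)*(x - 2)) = x - 3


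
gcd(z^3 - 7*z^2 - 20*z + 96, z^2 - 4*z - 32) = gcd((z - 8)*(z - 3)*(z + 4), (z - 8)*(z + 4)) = z^2 - 4*z - 32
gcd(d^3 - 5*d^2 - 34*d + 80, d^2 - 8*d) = d - 8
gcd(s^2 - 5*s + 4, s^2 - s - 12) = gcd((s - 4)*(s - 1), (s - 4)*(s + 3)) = s - 4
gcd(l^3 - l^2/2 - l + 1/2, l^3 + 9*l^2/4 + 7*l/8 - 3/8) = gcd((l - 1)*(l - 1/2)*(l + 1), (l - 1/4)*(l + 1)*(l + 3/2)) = l + 1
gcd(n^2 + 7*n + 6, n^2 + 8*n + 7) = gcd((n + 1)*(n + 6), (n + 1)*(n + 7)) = n + 1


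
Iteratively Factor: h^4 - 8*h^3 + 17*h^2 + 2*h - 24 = (h + 1)*(h^3 - 9*h^2 + 26*h - 24) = (h - 4)*(h + 1)*(h^2 - 5*h + 6) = (h - 4)*(h - 3)*(h + 1)*(h - 2)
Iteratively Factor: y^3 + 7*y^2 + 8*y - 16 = (y + 4)*(y^2 + 3*y - 4) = (y + 4)^2*(y - 1)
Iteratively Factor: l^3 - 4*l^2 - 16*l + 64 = (l - 4)*(l^2 - 16) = (l - 4)*(l + 4)*(l - 4)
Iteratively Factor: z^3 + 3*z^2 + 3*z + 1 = (z + 1)*(z^2 + 2*z + 1) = (z + 1)^2*(z + 1)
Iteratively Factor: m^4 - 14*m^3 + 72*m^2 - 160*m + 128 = (m - 4)*(m^3 - 10*m^2 + 32*m - 32) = (m - 4)^2*(m^2 - 6*m + 8) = (m - 4)^2*(m - 2)*(m - 4)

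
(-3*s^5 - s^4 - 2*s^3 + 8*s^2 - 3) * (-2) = 6*s^5 + 2*s^4 + 4*s^3 - 16*s^2 + 6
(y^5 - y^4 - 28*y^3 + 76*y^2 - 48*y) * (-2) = -2*y^5 + 2*y^4 + 56*y^3 - 152*y^2 + 96*y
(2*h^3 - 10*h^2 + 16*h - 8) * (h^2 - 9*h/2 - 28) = 2*h^5 - 19*h^4 + 5*h^3 + 200*h^2 - 412*h + 224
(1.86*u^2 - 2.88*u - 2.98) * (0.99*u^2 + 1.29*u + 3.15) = 1.8414*u^4 - 0.4518*u^3 - 0.8064*u^2 - 12.9162*u - 9.387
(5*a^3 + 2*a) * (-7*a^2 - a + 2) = -35*a^5 - 5*a^4 - 4*a^3 - 2*a^2 + 4*a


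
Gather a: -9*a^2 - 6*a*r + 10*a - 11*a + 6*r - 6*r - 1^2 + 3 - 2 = -9*a^2 + a*(-6*r - 1)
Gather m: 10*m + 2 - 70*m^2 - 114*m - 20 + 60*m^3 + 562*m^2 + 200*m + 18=60*m^3 + 492*m^2 + 96*m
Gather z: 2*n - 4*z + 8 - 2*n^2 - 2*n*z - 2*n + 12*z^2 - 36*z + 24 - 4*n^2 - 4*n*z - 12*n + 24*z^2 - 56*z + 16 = -6*n^2 - 12*n + 36*z^2 + z*(-6*n - 96) + 48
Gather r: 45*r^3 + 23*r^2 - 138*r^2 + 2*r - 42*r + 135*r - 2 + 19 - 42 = 45*r^3 - 115*r^2 + 95*r - 25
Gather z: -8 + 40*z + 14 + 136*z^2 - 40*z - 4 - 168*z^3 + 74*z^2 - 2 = -168*z^3 + 210*z^2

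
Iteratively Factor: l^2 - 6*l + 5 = (l - 1)*(l - 5)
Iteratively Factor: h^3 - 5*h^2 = (h - 5)*(h^2) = h*(h - 5)*(h)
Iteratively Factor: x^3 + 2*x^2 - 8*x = (x)*(x^2 + 2*x - 8) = x*(x - 2)*(x + 4)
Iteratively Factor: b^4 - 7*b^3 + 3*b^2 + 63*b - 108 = (b - 3)*(b^3 - 4*b^2 - 9*b + 36) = (b - 3)*(b + 3)*(b^2 - 7*b + 12) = (b - 4)*(b - 3)*(b + 3)*(b - 3)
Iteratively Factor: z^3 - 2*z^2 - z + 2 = (z + 1)*(z^2 - 3*z + 2) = (z - 1)*(z + 1)*(z - 2)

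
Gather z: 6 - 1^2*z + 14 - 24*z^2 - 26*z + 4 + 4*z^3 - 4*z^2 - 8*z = 4*z^3 - 28*z^2 - 35*z + 24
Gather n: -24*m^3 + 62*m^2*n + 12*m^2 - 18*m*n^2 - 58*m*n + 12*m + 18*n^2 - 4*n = -24*m^3 + 12*m^2 + 12*m + n^2*(18 - 18*m) + n*(62*m^2 - 58*m - 4)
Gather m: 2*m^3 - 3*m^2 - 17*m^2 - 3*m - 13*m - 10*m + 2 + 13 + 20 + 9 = 2*m^3 - 20*m^2 - 26*m + 44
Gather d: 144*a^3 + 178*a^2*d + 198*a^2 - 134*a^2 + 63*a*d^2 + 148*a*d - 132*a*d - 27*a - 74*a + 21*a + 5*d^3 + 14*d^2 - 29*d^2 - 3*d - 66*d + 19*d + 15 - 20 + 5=144*a^3 + 64*a^2 - 80*a + 5*d^3 + d^2*(63*a - 15) + d*(178*a^2 + 16*a - 50)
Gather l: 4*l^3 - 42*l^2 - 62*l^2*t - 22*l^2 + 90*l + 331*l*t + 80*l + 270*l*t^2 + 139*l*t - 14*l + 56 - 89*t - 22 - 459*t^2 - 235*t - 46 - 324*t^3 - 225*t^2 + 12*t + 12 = 4*l^3 + l^2*(-62*t - 64) + l*(270*t^2 + 470*t + 156) - 324*t^3 - 684*t^2 - 312*t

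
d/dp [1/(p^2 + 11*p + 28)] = (-2*p - 11)/(p^2 + 11*p + 28)^2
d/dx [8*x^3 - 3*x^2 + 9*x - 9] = 24*x^2 - 6*x + 9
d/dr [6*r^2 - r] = 12*r - 1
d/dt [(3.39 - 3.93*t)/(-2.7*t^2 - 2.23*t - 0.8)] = (-10.611*t^2 + 18.306*t + 10.7037)/(7.29*t^4 + 12.042*t^3 + 9.2929*t^2 + 3.568*t + 0.64)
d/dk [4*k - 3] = 4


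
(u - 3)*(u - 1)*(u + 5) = u^3 + u^2 - 17*u + 15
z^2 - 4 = (z - 2)*(z + 2)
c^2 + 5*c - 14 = (c - 2)*(c + 7)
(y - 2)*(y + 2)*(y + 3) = y^3 + 3*y^2 - 4*y - 12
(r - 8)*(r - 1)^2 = r^3 - 10*r^2 + 17*r - 8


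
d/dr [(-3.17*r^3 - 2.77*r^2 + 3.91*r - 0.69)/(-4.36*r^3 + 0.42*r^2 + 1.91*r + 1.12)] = (-7.105427357601e-15*r^5 - 13.4086*r^4 + 21.9858*r^3 - 26.6093*r^2 - 5.6252*r + 5.6971)/(19.0096*r^6 - 3.6624*r^5 - 16.4788*r^4 - 8.162*r^3 + 4.5889*r^2 + 4.2784*r + 1.2544)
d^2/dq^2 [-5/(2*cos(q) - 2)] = 5*(cos(q) + 2)/(2*(cos(q) - 1)^2)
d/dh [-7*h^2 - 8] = -14*h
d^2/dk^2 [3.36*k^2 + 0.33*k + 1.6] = 6.72000000000000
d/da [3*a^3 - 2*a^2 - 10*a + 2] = 9*a^2 - 4*a - 10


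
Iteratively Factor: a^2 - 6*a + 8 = (a - 4)*(a - 2)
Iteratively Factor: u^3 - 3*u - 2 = (u + 1)*(u^2 - u - 2) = (u - 2)*(u + 1)*(u + 1)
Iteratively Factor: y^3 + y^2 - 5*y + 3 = (y - 1)*(y^2 + 2*y - 3) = (y - 1)*(y + 3)*(y - 1)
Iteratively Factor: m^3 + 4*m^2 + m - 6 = (m + 3)*(m^2 + m - 2) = (m - 1)*(m + 3)*(m + 2)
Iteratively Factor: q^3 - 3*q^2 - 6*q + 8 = (q + 2)*(q^2 - 5*q + 4) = (q - 1)*(q + 2)*(q - 4)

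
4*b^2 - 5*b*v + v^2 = (-4*b + v)*(-b + v)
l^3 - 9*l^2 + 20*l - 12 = (l - 6)*(l - 2)*(l - 1)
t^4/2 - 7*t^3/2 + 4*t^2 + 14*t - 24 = (t/2 + 1)*(t - 4)*(t - 3)*(t - 2)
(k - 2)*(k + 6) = k^2 + 4*k - 12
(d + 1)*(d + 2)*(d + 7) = d^3 + 10*d^2 + 23*d + 14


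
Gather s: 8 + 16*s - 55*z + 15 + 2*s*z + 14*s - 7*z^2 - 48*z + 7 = s*(2*z + 30) - 7*z^2 - 103*z + 30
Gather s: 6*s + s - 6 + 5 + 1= 7*s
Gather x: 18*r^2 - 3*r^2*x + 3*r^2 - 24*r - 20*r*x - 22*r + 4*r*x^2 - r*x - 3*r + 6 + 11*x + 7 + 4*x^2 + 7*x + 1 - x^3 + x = 21*r^2 - 49*r - x^3 + x^2*(4*r + 4) + x*(-3*r^2 - 21*r + 19) + 14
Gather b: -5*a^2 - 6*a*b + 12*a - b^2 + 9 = -5*a^2 - 6*a*b + 12*a - b^2 + 9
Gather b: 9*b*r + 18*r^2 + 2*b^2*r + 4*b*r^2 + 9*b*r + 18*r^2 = 2*b^2*r + b*(4*r^2 + 18*r) + 36*r^2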